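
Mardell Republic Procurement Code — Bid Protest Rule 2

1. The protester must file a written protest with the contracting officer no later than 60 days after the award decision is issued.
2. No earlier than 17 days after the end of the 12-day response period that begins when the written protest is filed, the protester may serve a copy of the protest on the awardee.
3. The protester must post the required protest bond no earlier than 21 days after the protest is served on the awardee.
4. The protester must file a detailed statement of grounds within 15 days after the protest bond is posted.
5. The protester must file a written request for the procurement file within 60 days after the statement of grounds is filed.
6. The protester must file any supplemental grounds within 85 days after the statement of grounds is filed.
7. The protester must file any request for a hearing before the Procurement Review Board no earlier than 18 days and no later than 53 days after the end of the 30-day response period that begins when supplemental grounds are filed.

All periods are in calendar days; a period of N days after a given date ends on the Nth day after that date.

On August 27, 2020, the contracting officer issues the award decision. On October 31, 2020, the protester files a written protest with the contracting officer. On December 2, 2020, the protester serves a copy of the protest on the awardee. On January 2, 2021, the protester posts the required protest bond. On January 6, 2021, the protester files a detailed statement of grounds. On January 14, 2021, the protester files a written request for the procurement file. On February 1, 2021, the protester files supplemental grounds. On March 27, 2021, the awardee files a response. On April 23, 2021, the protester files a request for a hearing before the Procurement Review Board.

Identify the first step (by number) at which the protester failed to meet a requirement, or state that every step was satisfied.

Step 1

Step 1 — counting 60 days from August 27, 2020 (when the award decision is issued) gives a deadline of October 26, 2020; done October 31, 2020 — 5 days late.
No need to go further; step 1 was not satisfied.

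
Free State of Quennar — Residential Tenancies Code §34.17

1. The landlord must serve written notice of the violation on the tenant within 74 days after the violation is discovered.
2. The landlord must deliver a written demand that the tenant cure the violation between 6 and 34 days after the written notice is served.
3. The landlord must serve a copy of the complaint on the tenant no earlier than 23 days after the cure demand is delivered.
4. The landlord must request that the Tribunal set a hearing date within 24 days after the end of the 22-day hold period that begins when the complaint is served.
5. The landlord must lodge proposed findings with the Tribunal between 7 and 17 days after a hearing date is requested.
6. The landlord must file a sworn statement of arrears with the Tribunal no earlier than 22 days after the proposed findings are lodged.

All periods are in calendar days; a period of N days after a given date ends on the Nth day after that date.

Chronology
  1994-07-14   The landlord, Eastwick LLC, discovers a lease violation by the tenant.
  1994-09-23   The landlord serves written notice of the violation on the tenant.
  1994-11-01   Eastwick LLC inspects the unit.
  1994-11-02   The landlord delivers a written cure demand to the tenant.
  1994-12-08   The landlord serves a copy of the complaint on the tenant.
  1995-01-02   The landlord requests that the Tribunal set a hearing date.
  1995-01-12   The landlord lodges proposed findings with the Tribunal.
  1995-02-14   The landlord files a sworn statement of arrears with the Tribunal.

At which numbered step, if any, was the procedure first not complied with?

(1) due by 1994-07-14 + 74 days = 1994-09-26; done 1994-09-23 — timely.
(2) the permitted window runs from 1994-09-23 + 6 = 1994-09-29 to 1994-09-23 + 34 = 1994-10-27; done 1994-11-02 — 6 days after the window closed.

Step 2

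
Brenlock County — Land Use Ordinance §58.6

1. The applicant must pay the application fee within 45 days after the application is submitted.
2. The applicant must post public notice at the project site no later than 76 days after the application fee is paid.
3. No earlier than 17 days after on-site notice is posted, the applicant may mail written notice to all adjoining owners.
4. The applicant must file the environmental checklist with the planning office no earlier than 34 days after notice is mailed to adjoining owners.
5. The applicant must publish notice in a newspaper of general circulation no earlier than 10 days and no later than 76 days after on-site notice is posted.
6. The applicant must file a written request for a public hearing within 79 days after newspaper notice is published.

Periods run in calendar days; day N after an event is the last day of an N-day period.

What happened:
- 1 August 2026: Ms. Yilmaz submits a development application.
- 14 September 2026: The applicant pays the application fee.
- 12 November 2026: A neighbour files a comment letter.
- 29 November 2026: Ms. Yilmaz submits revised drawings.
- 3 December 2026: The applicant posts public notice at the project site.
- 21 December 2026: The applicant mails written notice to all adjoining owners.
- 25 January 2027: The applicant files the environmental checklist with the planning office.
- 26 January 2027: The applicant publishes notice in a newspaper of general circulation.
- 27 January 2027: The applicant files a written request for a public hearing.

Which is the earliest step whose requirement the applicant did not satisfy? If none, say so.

Step 1: 45 days after 1 August 2026 (when the application is submitted) is 15 September 2026; done 14 September 2026 — timely.
Step 2: 76 days after 14 September 2026 (when the application fee is paid) is 29 November 2026; 3 December 2026 misses that deadline by 4 days.
The analysis stops there.

Step 2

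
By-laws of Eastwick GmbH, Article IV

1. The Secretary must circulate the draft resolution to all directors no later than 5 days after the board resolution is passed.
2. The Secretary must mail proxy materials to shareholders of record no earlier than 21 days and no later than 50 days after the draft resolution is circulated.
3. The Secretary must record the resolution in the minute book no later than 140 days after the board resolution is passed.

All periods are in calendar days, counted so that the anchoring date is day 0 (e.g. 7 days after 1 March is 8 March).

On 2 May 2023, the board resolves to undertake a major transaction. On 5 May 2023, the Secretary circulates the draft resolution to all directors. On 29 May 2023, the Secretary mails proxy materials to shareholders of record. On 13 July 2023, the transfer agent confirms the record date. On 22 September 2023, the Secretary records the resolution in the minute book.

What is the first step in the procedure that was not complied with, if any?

Step 3

(1) due by 2 May 2023 + 5 days = 7 May 2023; completed 5 May 2023, before the deadline.
(2) the permitted window runs from 5 May 2023 + 21 = 26 May 2023 to 5 May 2023 + 50 = 24 June 2023; done 29 May 2023, which is between those dates.
(3) due by 2 May 2023 + 140 days = 19 September 2023; not done until 22 September 2023, 3 days after the deadline.
The procedure was therefore not followed at step 3.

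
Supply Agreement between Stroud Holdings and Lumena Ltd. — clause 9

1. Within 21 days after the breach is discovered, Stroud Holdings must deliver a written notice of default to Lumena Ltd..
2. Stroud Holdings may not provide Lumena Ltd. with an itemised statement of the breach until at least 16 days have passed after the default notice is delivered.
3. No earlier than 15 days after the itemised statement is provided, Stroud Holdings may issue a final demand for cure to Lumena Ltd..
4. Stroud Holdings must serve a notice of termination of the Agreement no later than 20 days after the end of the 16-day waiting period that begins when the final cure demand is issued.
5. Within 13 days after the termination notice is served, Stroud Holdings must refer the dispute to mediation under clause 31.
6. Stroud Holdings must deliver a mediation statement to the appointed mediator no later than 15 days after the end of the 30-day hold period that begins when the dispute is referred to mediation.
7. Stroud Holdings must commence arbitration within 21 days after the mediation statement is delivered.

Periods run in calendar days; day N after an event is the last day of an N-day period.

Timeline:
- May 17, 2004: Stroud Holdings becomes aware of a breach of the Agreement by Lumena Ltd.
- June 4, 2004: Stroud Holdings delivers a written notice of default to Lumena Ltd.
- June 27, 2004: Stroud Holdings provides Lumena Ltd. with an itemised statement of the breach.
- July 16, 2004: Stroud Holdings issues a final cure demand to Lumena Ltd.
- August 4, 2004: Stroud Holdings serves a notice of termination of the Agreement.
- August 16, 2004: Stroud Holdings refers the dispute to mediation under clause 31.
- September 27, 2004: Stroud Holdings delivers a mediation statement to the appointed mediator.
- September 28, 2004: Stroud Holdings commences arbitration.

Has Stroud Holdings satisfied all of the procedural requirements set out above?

(1) due by May 17, 2004 + 21 days = June 7, 2004; June 4, 2004 is within that limit.
(2) permitted from June 4, 2004 + 16 days = June 20, 2004 onward; June 27, 2004 is on or after that date.
(3) permitted from June 27, 2004 + 15 days = July 12, 2004 onward; July 16, 2004 is on or after that date.
(4) due by August 1, 2004 + 20 days = August 21, 2004; completed August 4, 2004, before the deadline.
(5) due by August 4, 2004 + 13 days = August 17, 2004; done August 16, 2004 — timely.
(6) due by September 15, 2004 + 15 days = September 30, 2004; September 27, 2004 is within that limit.
(7) due by September 27, 2004 + 21 days = October 18, 2004; done September 28, 2004 — timely.

Yes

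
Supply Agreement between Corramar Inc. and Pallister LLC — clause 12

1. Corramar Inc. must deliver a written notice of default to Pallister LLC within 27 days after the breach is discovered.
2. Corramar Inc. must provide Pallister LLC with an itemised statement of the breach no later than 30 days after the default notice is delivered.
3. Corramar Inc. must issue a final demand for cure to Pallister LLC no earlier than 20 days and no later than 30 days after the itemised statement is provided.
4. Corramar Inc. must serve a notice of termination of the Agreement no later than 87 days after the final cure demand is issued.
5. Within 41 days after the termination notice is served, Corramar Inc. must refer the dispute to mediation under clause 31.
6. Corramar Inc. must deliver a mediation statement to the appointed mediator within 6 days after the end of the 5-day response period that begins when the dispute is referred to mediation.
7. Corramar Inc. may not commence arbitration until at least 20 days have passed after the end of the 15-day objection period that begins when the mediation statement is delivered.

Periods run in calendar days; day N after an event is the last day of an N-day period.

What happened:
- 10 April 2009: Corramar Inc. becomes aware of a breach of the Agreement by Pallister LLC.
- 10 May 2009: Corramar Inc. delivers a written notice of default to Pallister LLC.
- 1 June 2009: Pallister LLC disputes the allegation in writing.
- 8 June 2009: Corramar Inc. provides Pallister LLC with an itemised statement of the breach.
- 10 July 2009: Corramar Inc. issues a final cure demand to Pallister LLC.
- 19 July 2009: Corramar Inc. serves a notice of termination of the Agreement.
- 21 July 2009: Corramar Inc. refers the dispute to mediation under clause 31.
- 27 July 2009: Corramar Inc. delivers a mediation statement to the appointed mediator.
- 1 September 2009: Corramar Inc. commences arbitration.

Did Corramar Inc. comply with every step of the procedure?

No

Step 1 — counting 27 days from 10 April 2009 (when the breach is discovered) gives a deadline of 7 May 2009; not done until 10 May 2009, 3 days after the deadline.
Later steps need not be reached.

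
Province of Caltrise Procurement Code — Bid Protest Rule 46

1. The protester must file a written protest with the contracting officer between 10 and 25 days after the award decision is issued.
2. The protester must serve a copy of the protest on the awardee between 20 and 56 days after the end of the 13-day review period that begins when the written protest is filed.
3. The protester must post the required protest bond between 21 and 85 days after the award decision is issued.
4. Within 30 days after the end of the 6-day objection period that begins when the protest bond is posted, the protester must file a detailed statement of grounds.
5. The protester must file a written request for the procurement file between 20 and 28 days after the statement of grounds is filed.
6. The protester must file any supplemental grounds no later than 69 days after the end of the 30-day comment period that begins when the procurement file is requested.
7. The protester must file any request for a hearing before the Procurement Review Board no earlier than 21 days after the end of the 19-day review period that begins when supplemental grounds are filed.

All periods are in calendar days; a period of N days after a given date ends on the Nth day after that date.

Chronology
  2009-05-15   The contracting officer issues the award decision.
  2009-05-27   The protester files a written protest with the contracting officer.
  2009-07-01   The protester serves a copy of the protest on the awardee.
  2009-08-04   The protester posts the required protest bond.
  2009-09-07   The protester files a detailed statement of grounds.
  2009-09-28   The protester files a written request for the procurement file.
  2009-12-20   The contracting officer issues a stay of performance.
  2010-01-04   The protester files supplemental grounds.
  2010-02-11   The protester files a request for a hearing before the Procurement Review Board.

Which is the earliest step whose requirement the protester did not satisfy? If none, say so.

Step 7

Step 1: the window is 10–25 days after 2009-05-15 (when the award decision is issued), so 2009-05-25 through 2009-06-09; done 2009-05-27, which is between those dates.
Step 2: the window is 20–56 days after 2009-06-09 (end of the 13-day review period, which began when the written protest is filed on 2009-05-27), so 2009-06-29 through 2009-08-04; done 2009-07-01 — within the window.
Step 3: the window is 21–85 days after 2009-05-15 (when the award decision is issued), so 2009-06-05 through 2009-08-08; done 2009-08-04, which is between those dates.
Step 4: 30 days after 2009-08-10 (end of the 6-day objection period, which began when the protest bond is posted on 2009-08-04) is 2009-09-09; done 2009-09-07 — timely.
Step 5: the window is 20–28 days after 2009-09-07 (when the statement of grounds is filed), so 2009-09-27 through 2009-10-05; done 2009-09-28 — within the window.
Step 6: 69 days after 2009-10-28 (end of the 30-day comment period, which began when the procurement file is requested on 2009-09-28) is 2010-01-05; done 2010-01-04 — timely.
Step 7: the earliest permitted date is 21 days after 2010-01-23 (end of the 19-day review period, which began when supplemental grounds are filed on 2010-01-04), i.e. 2010-02-13; done 2010-02-11 — 2 days too early.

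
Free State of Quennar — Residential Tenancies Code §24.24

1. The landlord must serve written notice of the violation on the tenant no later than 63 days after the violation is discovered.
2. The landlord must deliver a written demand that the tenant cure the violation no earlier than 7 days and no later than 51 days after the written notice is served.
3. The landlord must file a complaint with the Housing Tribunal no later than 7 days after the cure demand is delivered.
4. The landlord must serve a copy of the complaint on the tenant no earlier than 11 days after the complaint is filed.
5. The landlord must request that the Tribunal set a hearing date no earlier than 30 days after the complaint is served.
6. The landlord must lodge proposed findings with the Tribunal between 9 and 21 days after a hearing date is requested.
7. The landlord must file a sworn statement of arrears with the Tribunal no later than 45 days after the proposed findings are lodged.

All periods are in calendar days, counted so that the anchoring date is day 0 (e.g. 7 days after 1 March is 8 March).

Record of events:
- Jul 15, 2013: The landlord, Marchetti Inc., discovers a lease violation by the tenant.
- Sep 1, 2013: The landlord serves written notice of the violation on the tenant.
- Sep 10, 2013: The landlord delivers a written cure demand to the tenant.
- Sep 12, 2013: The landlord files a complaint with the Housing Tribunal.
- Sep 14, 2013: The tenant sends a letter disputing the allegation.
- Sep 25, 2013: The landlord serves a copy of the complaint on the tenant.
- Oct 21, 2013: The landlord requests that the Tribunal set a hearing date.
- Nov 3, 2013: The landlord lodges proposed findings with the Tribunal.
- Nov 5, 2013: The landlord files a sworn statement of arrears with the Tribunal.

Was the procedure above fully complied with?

No

Step 1: 63 days after Jul 15, 2013 (when the violation is discovered) is Sep 16, 2013; done Sep 1, 2013 — timely.
Step 2: the window is 7–51 days after Sep 1, 2013 (when the written notice is served), so Sep 8, 2013 through Oct 22, 2013; done Sep 10, 2013 — within the window.
Step 3: 7 days after Sep 10, 2013 (when the cure demand is delivered) is Sep 17, 2013; completed Sep 12, 2013, before the deadline.
Step 4: the earliest permitted date is 11 days after Sep 12, 2013 (when the complaint is filed), i.e. Sep 23, 2013; done Sep 25, 2013, after the minimum wait.
Step 5: the earliest permitted date is 30 days after Sep 25, 2013 (when the complaint is served), i.e. Oct 25, 2013; acted on Oct 21, 2013, 4 days prematurely.
The procedure was therefore not followed at step 5.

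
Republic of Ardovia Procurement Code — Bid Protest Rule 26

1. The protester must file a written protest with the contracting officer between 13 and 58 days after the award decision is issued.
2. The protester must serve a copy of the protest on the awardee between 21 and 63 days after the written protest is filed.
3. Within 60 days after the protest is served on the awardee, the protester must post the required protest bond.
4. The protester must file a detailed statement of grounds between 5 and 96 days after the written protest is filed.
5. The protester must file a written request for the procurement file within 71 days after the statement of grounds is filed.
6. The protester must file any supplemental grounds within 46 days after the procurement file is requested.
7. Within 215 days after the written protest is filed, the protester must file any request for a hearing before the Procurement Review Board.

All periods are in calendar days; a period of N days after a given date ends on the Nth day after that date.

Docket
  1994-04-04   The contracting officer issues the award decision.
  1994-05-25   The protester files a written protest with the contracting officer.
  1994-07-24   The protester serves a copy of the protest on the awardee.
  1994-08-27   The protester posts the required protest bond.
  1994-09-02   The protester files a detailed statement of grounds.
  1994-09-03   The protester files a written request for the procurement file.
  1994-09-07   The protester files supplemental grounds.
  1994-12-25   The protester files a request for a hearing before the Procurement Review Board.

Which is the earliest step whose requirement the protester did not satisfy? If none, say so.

Step 4

(1) the permitted window runs from 1994-04-04 + 13 = 1994-04-17 to 1994-04-04 + 58 = 1994-06-01; done 1994-05-25, which is between those dates.
(2) the permitted window runs from 1994-05-25 + 21 = 1994-06-15 to 1994-05-25 + 63 = 1994-07-27; done 1994-07-24 — within the window.
(3) due by 1994-07-24 + 60 days = 1994-09-22; completed 1994-08-27, before the deadline.
(4) the permitted window runs from 1994-05-25 + 5 = 1994-05-30 to 1994-05-25 + 96 = 1994-08-29; done 1994-09-02 — 4 days after the window closed.
No need to go further; step 4 was not satisfied.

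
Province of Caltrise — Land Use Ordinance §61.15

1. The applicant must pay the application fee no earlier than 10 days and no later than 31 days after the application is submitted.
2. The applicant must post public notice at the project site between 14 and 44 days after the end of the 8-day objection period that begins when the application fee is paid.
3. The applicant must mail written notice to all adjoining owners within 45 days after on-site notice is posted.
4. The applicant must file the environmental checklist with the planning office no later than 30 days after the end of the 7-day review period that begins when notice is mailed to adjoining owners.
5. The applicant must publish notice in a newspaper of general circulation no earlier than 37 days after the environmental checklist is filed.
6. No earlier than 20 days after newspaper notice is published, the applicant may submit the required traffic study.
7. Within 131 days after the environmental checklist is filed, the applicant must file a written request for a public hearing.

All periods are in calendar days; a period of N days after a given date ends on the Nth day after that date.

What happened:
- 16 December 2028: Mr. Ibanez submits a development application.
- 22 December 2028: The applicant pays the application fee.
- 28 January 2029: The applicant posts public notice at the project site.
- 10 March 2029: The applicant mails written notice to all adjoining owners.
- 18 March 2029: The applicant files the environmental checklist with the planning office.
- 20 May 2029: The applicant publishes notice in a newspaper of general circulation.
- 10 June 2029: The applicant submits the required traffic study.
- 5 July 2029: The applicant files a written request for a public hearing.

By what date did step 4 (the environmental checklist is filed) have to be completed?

Notice is mailed to adjoining owners on 10 March 2029; the 7-day review period therefore ends 17 March 2029, and step 4 runs from that date. 30 days after 17 March 2029 is 16 April 2029.

16 April 2029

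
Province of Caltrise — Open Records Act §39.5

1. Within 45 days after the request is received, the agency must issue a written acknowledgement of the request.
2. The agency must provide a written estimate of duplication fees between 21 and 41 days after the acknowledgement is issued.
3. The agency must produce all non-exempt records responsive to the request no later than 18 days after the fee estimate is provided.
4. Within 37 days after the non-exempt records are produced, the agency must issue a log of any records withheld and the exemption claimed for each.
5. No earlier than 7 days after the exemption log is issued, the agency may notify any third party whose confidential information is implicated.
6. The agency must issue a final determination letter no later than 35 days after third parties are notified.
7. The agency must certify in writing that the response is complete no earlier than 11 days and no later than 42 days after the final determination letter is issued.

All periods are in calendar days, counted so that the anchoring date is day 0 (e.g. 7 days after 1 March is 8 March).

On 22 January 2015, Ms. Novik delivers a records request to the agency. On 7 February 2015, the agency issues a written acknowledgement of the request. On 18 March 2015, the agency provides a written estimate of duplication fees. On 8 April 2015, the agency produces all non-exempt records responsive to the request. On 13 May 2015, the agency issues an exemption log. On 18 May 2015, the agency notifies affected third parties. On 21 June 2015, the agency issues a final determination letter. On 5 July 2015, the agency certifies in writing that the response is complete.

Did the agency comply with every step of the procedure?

Step 1 — counting 45 days from 22 January 2015 (when the request is received) gives a deadline of 8 March 2015; completed 7 February 2015, before the deadline.
Step 2 — 21 and 41 days from 7 February 2015 (when the acknowledgement is issued) are 28 February 2015 and 20 March 2015 respectively; done 18 March 2015, which is between those dates.
Step 3 — counting 18 days from 18 March 2015 (when the fee estimate is provided) gives a deadline of 5 April 2015; not done until 8 April 2015, 3 days after the deadline.
Later steps need not be reached.

No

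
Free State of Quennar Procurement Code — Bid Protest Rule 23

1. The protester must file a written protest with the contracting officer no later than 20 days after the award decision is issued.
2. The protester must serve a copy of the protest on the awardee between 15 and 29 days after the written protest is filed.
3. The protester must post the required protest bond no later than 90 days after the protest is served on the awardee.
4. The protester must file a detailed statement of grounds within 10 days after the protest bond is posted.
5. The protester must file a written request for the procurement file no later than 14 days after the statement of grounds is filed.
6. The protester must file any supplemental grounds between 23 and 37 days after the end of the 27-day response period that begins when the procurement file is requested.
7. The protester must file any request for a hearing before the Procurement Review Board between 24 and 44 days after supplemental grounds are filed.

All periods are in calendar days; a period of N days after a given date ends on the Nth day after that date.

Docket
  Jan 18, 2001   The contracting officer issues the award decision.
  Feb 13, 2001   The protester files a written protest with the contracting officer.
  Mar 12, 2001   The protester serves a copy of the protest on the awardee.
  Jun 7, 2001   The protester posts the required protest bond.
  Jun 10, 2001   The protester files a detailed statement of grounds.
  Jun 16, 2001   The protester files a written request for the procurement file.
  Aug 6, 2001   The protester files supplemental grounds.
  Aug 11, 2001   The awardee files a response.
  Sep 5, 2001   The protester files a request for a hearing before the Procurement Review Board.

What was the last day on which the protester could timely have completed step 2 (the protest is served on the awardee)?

Mar 14, 2001

Step 2 runs from Feb 13, 2001, when the written protest is filed. The window is 15–29 days after Feb 13, 2001; it closes on Mar 14, 2001.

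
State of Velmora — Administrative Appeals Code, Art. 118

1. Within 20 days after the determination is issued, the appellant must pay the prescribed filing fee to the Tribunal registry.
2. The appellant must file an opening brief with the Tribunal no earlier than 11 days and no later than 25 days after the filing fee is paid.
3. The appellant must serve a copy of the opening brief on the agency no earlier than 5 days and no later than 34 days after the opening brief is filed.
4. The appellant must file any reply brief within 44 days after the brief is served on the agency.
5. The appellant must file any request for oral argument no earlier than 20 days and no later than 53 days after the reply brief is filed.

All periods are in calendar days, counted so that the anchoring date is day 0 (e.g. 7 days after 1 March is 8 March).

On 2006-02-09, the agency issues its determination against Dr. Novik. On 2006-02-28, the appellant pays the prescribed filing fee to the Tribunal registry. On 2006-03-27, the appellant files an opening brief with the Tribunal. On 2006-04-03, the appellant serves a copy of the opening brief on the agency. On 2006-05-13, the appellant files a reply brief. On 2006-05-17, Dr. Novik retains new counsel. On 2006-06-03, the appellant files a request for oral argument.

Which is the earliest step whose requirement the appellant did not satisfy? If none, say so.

Step 2

Step 1: 20 days after 2006-02-09 (when the determination is issued) is 2006-03-01; done 2006-02-28 — timely.
Step 2: the window is 11–25 days after 2006-02-28 (when the filing fee is paid), so 2006-03-11 through 2006-03-25; 2006-03-27 is 2 days past the end of the window.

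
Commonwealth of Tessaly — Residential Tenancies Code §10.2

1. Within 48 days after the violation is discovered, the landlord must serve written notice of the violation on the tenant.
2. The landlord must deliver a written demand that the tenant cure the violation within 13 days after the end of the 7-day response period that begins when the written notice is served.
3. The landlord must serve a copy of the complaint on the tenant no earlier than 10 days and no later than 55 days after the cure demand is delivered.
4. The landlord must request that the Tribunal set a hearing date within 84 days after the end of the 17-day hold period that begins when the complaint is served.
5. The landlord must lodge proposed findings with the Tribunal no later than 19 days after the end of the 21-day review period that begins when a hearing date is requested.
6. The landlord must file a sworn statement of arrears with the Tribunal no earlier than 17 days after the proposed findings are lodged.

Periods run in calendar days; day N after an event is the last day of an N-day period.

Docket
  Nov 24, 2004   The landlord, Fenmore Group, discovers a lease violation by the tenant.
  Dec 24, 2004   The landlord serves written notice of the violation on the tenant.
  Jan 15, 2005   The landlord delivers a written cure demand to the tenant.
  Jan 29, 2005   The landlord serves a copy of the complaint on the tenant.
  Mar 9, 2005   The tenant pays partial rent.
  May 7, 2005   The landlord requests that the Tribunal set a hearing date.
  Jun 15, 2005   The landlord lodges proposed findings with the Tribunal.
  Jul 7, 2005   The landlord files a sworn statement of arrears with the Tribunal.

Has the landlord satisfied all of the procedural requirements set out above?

No

Step 1: 48 days after Nov 24, 2004 (when the violation is discovered) is Jan 11, 2005; Dec 24, 2004 is within that limit.
Step 2: 13 days after Dec 31, 2004 (end of the 7-day response period, which began when the written notice is served on Dec 24, 2004) is Jan 13, 2005; done Jan 15, 2005 — 2 days late.
The procedure was therefore not followed at step 2.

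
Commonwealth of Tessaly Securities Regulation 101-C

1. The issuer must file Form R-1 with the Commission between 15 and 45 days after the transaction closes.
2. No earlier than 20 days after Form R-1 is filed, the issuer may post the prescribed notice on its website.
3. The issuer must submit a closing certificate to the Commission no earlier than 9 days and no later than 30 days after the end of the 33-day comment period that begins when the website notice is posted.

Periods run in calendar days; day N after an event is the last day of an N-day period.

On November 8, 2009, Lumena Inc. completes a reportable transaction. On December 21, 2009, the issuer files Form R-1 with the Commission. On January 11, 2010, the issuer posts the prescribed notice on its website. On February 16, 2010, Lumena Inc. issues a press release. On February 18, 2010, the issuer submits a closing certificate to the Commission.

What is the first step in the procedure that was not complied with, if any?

(1) the permitted window runs from November 8, 2009 + 15 = November 23, 2009 to November 8, 2009 + 45 = December 23, 2009; done December 21, 2009 — within the window.
(2) permitted from December 21, 2009 + 20 days = January 10, 2010 onward; January 11, 2010 is on or after that date.
(3) the permitted window runs from February 13, 2010 + 9 = February 22, 2010 to February 13, 2010 + 30 = March 15, 2010; done February 18, 2010 — 4 days before the window opened.
The procedure was therefore not followed at step 3.

Step 3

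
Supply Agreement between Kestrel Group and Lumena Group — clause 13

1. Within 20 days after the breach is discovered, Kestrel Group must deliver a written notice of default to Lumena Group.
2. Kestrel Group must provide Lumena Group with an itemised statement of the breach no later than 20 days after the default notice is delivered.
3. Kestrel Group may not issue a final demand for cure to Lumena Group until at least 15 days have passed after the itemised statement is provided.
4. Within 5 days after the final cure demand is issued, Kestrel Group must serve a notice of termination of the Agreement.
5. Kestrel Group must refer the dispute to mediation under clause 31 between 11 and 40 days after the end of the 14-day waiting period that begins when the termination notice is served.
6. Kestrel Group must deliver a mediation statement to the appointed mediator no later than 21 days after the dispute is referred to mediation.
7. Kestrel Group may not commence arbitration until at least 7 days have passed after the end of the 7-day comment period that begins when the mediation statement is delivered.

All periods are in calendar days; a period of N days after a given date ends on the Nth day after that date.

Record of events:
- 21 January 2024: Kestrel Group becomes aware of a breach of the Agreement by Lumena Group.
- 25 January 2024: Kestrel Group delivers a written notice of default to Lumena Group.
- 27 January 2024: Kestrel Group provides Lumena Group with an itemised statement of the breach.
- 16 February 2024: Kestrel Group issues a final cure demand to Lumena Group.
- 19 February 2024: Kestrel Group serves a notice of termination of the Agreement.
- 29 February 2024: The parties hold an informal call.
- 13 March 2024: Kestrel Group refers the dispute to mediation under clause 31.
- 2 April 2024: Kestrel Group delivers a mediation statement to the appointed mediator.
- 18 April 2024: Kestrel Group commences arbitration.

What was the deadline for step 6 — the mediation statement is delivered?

3 April 2024

Step 6 runs from 13 March 2024, when the dispute is referred to mediation. 21 days after 13 March 2024 is 3 April 2024.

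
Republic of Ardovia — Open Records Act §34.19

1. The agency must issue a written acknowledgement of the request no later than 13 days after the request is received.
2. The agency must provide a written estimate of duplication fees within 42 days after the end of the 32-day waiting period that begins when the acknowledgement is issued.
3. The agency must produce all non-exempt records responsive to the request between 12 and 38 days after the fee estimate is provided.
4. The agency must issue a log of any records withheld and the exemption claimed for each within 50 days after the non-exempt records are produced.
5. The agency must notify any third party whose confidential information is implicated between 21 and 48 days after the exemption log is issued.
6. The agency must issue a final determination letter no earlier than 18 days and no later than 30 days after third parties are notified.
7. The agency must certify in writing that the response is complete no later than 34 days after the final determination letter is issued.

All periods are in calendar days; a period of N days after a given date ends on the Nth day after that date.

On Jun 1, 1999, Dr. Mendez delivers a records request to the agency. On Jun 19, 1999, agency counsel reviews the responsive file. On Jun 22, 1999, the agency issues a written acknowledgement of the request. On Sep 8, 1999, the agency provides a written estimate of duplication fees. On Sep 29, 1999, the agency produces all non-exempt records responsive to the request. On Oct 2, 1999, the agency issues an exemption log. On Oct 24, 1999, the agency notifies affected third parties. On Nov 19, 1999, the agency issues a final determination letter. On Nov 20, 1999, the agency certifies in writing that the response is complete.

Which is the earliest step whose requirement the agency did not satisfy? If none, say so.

Step 1 — counting 13 days from Jun 1, 1999 (when the request is received) gives a deadline of Jun 14, 1999; not done until Jun 22, 1999, 8 days after the deadline.
That is the first point of non-compliance.

Step 1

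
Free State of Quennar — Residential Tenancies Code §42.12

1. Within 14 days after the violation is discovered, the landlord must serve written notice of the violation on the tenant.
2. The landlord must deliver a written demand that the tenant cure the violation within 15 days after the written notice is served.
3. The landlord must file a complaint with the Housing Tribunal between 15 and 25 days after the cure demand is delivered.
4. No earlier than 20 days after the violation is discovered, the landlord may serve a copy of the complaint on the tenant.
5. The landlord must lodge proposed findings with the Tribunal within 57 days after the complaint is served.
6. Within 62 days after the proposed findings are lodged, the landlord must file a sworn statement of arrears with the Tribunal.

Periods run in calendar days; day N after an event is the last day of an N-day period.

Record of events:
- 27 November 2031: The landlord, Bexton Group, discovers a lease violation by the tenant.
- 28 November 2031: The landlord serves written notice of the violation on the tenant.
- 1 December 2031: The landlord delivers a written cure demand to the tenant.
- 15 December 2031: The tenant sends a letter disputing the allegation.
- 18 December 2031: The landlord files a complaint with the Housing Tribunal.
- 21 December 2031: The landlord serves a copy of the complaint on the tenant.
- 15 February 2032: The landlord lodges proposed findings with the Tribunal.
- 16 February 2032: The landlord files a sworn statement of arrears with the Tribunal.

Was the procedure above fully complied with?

(1) due by 27 November 2031 + 14 days = 11 December 2031; 28 November 2031 is within that limit.
(2) due by 28 November 2031 + 15 days = 13 December 2031; 1 December 2031 is within that limit.
(3) the permitted window runs from 1 December 2031 + 15 = 16 December 2031 to 1 December 2031 + 25 = 26 December 2031; 18 December 2031 falls inside that range.
(4) permitted from 27 November 2031 + 20 days = 17 December 2031 onward; done 21 December 2031 — permitted.
(5) due by 21 December 2031 + 57 days = 16 February 2032; completed 15 February 2032, before the deadline.
(6) due by 15 February 2032 + 62 days = 17 April 2032; 16 February 2032 is within that limit.

Yes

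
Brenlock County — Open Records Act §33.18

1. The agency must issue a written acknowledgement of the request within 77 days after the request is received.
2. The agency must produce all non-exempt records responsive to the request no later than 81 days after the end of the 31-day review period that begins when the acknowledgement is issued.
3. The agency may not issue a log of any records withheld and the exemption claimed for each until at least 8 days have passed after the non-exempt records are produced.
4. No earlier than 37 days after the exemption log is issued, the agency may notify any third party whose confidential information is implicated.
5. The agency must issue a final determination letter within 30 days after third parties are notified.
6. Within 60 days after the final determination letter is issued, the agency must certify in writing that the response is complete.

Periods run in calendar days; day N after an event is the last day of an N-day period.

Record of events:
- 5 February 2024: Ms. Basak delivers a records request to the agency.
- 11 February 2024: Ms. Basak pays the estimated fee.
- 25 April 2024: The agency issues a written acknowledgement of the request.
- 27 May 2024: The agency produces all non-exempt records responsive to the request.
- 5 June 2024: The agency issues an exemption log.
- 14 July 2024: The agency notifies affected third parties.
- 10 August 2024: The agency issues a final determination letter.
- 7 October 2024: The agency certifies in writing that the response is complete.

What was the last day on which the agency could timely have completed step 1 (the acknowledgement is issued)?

Step 1 runs from 5 February 2024, when the request is received. 77 days after 5 February 2024 is 22 April 2024.

22 April 2024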